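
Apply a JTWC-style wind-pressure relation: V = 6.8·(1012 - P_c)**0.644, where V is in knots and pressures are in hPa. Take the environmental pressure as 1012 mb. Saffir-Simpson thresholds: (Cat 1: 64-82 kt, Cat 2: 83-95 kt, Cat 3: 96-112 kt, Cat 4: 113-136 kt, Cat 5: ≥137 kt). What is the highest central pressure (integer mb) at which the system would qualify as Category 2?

963 mb

Category 2 begins at V = 83 kt.
Required ΔP = (83/6.8)^(1/0.644) = 12.206^1.553 ≈ 48.67 mb.
P_c ≤ 1012 − 48.67 = 963.33, so the highest integer P_c is 963 mb.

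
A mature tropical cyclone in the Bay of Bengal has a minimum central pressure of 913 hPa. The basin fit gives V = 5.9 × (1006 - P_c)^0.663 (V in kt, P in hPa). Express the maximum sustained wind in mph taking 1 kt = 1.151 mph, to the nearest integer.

ΔP = 1006 − 913 = 93 hPa.
V ≈ 5.9 × 93^0.663 = 5.9 × 20.189 ≈ 119.112 kt.
119.112 × 1.151 ≈ 137.10 mph → 137 mph.

137 mph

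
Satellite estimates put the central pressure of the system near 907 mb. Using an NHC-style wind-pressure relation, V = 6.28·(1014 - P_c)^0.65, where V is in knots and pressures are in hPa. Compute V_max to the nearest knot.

ΔP = 1014 − 907 = 107 mb.
107^0.65 ≈ 20.850.
V ≈ 6.28 × 20.850 ≈ 130.9 kt.

131 kt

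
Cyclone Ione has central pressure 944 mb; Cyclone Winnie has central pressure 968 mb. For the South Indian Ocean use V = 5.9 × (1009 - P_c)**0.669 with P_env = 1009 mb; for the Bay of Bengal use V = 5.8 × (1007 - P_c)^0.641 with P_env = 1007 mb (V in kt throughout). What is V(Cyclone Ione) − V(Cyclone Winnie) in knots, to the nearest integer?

36 kt

Cyclone Ione: ΔP = 65; V ≈ 5.9 × 65^0.669 ≈ 96.31 kt.
Cyclone Winnie: ΔP = 39; V ≈ 5.8 × 39^0.641 ≈ 60.72 kt.
Difference ≈ 96.31 − 60.72 = 35.59 → 36 kt.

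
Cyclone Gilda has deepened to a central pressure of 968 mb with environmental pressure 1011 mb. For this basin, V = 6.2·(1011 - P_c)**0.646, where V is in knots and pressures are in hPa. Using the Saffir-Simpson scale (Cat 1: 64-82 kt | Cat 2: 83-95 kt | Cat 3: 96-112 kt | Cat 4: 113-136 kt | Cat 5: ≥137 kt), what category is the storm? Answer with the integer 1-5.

ΔP = 1011 − 968 = 43 mb.
V ≈ 6.2 × 43^0.646 = 6.2 × 11.36 ≈ 70 kt.
70 kt falls in the Category 1 band.

1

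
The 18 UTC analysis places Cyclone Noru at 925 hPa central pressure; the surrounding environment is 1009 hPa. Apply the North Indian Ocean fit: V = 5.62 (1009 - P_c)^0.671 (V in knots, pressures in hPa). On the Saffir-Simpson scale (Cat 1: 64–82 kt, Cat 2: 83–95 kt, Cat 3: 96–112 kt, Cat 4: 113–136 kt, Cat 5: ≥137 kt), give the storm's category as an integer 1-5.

3

ΔP = 1009 − 925 = 84 hPa.
V ≈ 5.62 × 84^0.671 = 5.62 × 19.55 ≈ 110 kt.
110 kt falls in the Category 3 band.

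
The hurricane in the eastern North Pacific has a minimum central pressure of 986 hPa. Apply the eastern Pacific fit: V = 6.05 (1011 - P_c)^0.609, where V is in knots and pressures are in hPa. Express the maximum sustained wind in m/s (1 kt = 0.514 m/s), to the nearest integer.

ΔP = 1011 − 986 = 25 hPa.
V ≈ 6.05 × 25^0.609 = 6.05 × 7.101 ≈ 42.964 kt.
42.964 × 0.514 ≈ 22.08 m/s → 22 m/s.

22 m/s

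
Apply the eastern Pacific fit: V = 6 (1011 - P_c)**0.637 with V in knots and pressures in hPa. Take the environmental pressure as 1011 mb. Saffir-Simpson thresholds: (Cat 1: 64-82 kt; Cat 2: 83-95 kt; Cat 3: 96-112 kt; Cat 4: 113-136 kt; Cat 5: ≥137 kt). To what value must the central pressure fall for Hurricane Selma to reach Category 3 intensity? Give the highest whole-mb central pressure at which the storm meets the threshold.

933 mb

Category 3 begins at V = 96 kt.
Required ΔP = (96/6)^(1/0.637) = 16.000^1.570 ≈ 77.68 mb.
P_c ≤ 1011 − 77.68 = 933.32, so the highest integer P_c is 933 mb.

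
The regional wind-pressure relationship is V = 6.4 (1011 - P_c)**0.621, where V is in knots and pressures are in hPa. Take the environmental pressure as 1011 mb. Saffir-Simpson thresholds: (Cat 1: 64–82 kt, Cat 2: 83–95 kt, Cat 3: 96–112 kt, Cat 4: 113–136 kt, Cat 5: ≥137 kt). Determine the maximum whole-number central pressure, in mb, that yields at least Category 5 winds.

872 mb

Category 5 begins at V = 137 kt.
Required ΔP = (137/6.4)^(1/0.621) = 21.406^1.610 ≈ 138.86 mb.
P_c ≤ 1011 − 138.86 = 872.14, so the highest integer P_c is 872 mb.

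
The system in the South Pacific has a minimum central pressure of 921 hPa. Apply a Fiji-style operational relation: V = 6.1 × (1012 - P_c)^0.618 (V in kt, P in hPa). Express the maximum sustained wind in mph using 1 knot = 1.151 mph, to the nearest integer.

ΔP = 1012 − 921 = 91 hPa.
V ≈ 6.1 × 91^0.618 = 6.1 × 16.244 ≈ 99.087 kt.
99.087 × 1.151 ≈ 114.05 mph → 114 mph.

114 mph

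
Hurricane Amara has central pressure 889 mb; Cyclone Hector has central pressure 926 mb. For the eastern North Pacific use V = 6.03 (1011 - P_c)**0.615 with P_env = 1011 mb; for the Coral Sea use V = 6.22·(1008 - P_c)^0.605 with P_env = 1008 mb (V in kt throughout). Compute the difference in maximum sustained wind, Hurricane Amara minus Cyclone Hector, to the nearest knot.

26 kt

Hurricane Amara: ΔP = 122; V ≈ 6.03 × 122^0.615 ≈ 115.73 kt.
Cyclone Hector: ΔP = 82; V ≈ 6.22 × 82^0.605 ≈ 89.46 kt.
Difference ≈ 115.73 − 89.46 = 26.27 → 26 kt.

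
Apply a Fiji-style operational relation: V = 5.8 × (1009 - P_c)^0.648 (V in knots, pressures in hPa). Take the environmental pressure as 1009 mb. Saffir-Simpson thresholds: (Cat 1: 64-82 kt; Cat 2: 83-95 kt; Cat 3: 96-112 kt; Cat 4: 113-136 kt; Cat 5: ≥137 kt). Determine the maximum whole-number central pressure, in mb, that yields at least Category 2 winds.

948 mb

Category 2 begins at V = 83 kt.
Required ΔP = (83/5.8)^(1/0.648) = 14.310^1.543 ≈ 60.73 mb.
P_c ≤ 1009 − 60.73 = 948.27, so the highest integer P_c is 948 mb.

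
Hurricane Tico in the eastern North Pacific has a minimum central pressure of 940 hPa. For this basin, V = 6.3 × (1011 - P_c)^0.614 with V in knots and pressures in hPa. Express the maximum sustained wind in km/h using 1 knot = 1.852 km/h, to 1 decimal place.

ΔP = 1011 − 940 = 71 hPa.
V ≈ 6.3 × 71^0.614 = 6.3 × 13.698 ≈ 86.300 kt.
86.300 × 1.852 ≈ 159.83 km/h → 159.8 km/h.

159.8 km/h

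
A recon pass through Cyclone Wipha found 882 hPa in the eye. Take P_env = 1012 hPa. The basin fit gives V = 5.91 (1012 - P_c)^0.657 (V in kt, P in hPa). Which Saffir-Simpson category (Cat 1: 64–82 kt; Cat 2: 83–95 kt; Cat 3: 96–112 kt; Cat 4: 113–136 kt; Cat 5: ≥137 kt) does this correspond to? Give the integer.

5

ΔP = 1012 − 882 = 130 hPa.
V ≈ 5.91 × 130^0.657 = 5.91 × 24.48 ≈ 145 kt.
145 kt falls in the Category 5 band.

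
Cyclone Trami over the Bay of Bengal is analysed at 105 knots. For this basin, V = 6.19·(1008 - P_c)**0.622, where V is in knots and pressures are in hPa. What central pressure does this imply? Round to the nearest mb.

ΔP = (V / 6.19)^(1/0.622) = (105/6.19)^1.608.
105/6.19 = 16.963; 16.963^1.608 ≈ 94.77 mb.
P_c = 1008 − 94.77 = 913.23 ≈ 913 mb.

913 mb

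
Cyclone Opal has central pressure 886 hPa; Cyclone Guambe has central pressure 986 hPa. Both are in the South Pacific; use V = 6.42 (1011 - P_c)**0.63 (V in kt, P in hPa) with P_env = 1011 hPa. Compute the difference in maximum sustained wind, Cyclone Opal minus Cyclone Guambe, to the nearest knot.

86 kt

Cyclone Opal: ΔP = 125; V ≈ 6.42 × 125^0.63 ≈ 134.46 kt.
Cyclone Guambe: ΔP = 25; V ≈ 6.42 × 25^0.63 ≈ 48.78 kt.
Difference ≈ 134.46 − 48.78 = 85.68 → 86 kt.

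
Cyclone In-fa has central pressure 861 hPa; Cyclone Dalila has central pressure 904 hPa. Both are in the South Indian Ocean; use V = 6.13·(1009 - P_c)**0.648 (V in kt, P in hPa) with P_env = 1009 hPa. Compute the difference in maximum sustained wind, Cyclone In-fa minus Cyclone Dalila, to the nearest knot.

Cyclone In-fa: ΔP = 148; V ≈ 6.13 × 148^0.648 ≈ 156.24 kt.
Cyclone Dalila: ΔP = 105; V ≈ 6.13 × 105^0.648 ≈ 125.08 kt.
Difference ≈ 156.24 − 125.08 = 31.16 → 31 kt.

31 kt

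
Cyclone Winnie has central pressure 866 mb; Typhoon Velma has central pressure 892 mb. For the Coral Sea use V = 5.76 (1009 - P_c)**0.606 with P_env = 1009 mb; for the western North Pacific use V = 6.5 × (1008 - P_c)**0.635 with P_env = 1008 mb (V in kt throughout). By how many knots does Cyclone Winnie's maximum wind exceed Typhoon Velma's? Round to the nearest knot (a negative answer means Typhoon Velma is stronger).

Cyclone Winnie: ΔP = 143; V ≈ 5.76 × 143^0.606 ≈ 116.56 kt.
Typhoon Velma: ΔP = 116; V ≈ 6.5 × 116^0.635 ≈ 133.00 kt.
Difference ≈ 116.56 − 133.00 = -16.44 → -16 kt.

-16 kt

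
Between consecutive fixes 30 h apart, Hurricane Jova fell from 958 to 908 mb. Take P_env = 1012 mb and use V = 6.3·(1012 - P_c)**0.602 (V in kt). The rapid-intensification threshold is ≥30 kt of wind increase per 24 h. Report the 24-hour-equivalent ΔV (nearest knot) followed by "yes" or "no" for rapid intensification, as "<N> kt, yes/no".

27 kt, no

V₁: ΔP = 54, V ≈ 6.3 × 54^0.602 ≈ 69.54 kt.
V₂: ΔP = 104, V ≈ 6.3 × 104^0.602 ≈ 103.18 kt.
ΔV over 30 h = 33.64 kt → 24 h equivalent = 33.64 × 24/30 ≈ 26.91 kt.
27 kt < 30 kt ⇒ not rapid intensification.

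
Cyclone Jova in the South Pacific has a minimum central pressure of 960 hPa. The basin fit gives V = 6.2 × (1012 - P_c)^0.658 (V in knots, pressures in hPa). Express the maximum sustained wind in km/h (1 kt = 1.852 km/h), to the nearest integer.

ΔP = 1012 − 960 = 52 hPa.
V ≈ 6.2 × 52^0.658 = 6.2 × 13.463 ≈ 83.468 kt.
83.468 × 1.852 ≈ 154.58 km/h → 155 km/h.

155 km/h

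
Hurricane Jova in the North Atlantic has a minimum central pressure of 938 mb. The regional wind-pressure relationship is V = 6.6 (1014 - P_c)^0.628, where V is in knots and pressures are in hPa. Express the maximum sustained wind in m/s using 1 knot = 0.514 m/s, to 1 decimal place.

ΔP = 1014 − 938 = 76 mb.
V ≈ 6.6 × 76^0.628 = 6.6 × 15.176 ≈ 100.160 kt.
100.160 × 0.514 ≈ 51.48 m/s → 51.5 m/s.

51.5 m/s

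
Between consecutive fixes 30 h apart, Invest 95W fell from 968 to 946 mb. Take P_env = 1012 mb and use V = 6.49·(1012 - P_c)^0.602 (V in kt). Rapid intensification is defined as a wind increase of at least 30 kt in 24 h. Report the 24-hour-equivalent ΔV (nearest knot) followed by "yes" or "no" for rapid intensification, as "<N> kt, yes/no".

V₁: ΔP = 44, V ≈ 6.49 × 44^0.602 ≈ 63.33 kt.
V₂: ΔP = 66, V ≈ 6.49 × 66^0.602 ≈ 80.84 kt.
ΔV over 30 h = 17.51 kt → 24 h equivalent = 17.51 × 24/30 ≈ 14.01 kt.
14 kt < 30 kt ⇒ not rapid intensification.

14 kt, no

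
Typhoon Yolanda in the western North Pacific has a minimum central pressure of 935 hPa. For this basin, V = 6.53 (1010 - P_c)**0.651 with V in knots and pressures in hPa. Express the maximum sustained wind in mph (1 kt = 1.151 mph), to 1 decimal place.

ΔP = 1010 − 935 = 75 hPa.
V ≈ 6.53 × 75^0.651 = 6.53 × 16.621 ≈ 108.537 kt.
108.537 × 1.151 ≈ 124.93 mph → 124.9 mph.

124.9 mph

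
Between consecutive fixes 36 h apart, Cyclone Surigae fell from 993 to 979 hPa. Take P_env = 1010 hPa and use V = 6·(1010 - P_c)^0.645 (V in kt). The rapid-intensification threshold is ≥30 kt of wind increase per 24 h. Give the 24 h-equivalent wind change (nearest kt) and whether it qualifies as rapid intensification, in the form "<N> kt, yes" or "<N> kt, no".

V₁: ΔP = 17, V ≈ 6 × 17^0.645 ≈ 37.31 kt.
V₂: ΔP = 31, V ≈ 6 × 31^0.645 ≈ 54.96 kt.
ΔV over 36 h = 17.65 kt → 24 h equivalent = 17.65 × 24/36 ≈ 11.77 kt.
12 kt < 30 kt ⇒ not rapid intensification.

12 kt, no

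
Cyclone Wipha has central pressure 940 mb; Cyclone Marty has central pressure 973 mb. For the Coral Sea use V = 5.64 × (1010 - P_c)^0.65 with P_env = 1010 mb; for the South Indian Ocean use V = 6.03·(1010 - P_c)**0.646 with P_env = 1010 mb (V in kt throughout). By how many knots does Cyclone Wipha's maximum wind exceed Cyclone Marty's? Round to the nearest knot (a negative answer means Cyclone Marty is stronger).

Cyclone Wipha: ΔP = 70; V ≈ 5.64 × 70^0.65 ≈ 89.25 kt.
Cyclone Marty: ΔP = 37; V ≈ 6.03 × 37^0.646 ≈ 62.14 kt.
Difference ≈ 89.25 − 62.14 = 27.11 → 27 kt.

27 kt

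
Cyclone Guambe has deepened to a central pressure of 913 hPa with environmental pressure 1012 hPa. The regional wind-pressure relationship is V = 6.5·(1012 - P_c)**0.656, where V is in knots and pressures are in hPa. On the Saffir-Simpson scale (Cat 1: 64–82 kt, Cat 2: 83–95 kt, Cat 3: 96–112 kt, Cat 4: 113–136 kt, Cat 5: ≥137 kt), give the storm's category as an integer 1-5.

ΔP = 1012 − 913 = 99 hPa.
V ≈ 6.5 × 99^0.656 = 6.5 × 20.38 ≈ 132 kt.
132 kt falls in the Category 4 band.

4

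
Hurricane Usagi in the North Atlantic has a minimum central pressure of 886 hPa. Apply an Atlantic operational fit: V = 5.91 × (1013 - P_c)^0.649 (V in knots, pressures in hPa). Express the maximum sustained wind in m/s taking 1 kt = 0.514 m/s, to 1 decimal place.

ΔP = 1013 − 886 = 127 hPa.
V ≈ 5.91 × 127^0.649 = 5.91 × 23.194 ≈ 137.074 kt.
137.074 × 0.514 ≈ 70.46 m/s → 70.5 m/s.

70.5 m/s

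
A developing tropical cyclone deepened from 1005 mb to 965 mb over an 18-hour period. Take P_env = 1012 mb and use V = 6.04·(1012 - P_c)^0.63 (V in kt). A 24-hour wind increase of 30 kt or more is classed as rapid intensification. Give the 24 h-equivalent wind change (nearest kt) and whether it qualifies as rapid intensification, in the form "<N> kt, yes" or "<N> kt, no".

V₁: ΔP = 7, V ≈ 6.04 × 7^0.63 ≈ 20.58 kt.
V₂: ΔP = 47, V ≈ 6.04 × 47^0.63 ≈ 68.31 kt.
ΔV over 18 h = 47.73 kt → 24 h equivalent = 47.73 × 24/18 ≈ 63.64 kt.
64 kt ≥ 30 kt ⇒ rapid intensification.

64 kt, yes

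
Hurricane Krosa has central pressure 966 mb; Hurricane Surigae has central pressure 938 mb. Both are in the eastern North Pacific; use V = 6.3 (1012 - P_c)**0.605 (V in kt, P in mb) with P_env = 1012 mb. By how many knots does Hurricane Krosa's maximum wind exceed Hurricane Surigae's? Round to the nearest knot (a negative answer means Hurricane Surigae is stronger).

Hurricane Krosa: ΔP = 46; V ≈ 6.3 × 46^0.605 ≈ 63.87 kt.
Hurricane Surigae: ΔP = 74; V ≈ 6.3 × 74^0.605 ≈ 85.16 kt.
Difference ≈ 63.87 − 85.16 = -21.29 → -21 kt.

-21 kt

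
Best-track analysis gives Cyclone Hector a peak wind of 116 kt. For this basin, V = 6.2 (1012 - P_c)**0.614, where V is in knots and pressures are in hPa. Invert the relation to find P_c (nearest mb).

ΔP = (V / 6.2)^(1/0.614) = (116/6.2)^1.629.
116/6.2 = 18.710; 18.710^1.629 ≈ 117.97 mb.
P_c = 1012 − 117.97 = 894.03 ≈ 894 mb.

894 mb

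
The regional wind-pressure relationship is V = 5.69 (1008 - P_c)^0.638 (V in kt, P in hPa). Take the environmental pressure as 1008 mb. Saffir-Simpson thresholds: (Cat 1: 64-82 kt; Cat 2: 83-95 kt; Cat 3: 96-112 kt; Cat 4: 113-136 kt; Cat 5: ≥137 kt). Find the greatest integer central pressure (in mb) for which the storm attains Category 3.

924 mb

Category 3 begins at V = 96 kt.
Required ΔP = (96/5.69)^(1/0.638) = 16.872^1.567 ≈ 83.84 mb.
P_c ≤ 1008 − 83.84 = 924.16, so the highest integer P_c is 924 mb.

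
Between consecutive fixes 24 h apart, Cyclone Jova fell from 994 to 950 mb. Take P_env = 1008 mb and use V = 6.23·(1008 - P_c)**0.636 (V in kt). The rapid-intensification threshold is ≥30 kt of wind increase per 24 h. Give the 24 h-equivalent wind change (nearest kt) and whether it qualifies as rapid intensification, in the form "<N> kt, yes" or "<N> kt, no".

V₁: ΔP = 14, V ≈ 6.23 × 14^0.636 ≈ 33.38 kt.
V₂: ΔP = 58, V ≈ 6.23 × 58^0.636 ≈ 82.42 kt.
ΔV over 24 h = 49.04 kt → 24 h equivalent = 49.04 × 24/24 ≈ 49.04 kt.
49 kt ≥ 30 kt ⇒ rapid intensification.

49 kt, yes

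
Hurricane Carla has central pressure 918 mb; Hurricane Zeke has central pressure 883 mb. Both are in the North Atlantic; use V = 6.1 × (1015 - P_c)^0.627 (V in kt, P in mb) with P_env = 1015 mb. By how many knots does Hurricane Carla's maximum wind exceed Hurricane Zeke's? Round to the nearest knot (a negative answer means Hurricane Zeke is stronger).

Hurricane Carla: ΔP = 97; V ≈ 6.1 × 97^0.627 ≈ 107.41 kt.
Hurricane Zeke: ΔP = 132; V ≈ 6.1 × 132^0.627 ≈ 130.30 kt.
Difference ≈ 107.41 − 130.30 = -22.89 → -23 kt.

-23 kt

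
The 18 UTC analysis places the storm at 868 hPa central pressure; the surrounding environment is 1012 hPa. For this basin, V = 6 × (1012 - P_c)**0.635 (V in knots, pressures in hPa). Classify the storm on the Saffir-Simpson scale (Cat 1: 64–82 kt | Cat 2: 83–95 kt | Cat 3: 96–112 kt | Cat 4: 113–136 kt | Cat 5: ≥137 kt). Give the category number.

5

ΔP = 1012 − 868 = 144 hPa.
V ≈ 6 × 144^0.635 = 6 × 23.47 ≈ 141 kt.
141 kt falls in the Category 5 band.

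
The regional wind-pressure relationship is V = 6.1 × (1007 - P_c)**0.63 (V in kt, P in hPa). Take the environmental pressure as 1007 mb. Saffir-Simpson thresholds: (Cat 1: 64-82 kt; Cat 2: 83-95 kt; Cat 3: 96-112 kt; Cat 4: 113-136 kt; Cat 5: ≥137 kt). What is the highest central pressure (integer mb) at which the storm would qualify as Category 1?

Category 1 begins at V = 64 kt.
Required ΔP = (64/6.1)^(1/0.63) = 10.492^1.587 ≈ 41.73 mb.
P_c ≤ 1007 − 41.73 = 965.27, so the highest integer P_c is 965 mb.

965 mb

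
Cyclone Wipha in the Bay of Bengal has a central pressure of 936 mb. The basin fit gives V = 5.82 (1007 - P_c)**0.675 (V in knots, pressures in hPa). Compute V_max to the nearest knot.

103 kt

ΔP = 1007 − 936 = 71 mb.
71^0.675 ≈ 17.766.
V ≈ 5.82 × 17.766 ≈ 103.4 kt.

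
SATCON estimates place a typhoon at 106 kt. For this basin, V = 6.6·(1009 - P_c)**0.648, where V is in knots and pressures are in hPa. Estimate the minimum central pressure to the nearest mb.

ΔP = (V / 6.6)^(1/0.648) = (106/6.6)^1.543.
106/6.6 = 16.061; 16.061^1.543 ≈ 72.57 mb.
P_c = 1009 − 72.57 = 936.43 ≈ 936 mb.

936 mb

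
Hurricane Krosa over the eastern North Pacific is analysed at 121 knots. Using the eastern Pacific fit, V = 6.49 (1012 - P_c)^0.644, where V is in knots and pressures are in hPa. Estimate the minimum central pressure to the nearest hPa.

ΔP = (V / 6.49)^(1/0.644) = (121/6.49)^1.553.
121/6.49 = 18.644; 18.644^1.553 ≈ 93.95 hPa.
P_c = 1012 − 93.95 = 918.05 ≈ 918 hPa.

918 hPa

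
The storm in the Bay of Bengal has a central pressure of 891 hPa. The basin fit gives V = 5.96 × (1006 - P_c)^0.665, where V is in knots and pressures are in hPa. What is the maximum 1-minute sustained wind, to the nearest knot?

ΔP = 1006 − 891 = 115 hPa.
115^0.665 ≈ 23.462.
V ≈ 5.96 × 23.462 ≈ 139.8 kt.

140 kt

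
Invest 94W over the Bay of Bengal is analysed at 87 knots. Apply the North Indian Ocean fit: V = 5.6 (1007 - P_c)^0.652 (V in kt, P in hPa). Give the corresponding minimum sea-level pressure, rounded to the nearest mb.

940 mb

ΔP = (V / 5.6)^(1/0.652) = (87/5.6)^1.534.
87/5.6 = 15.536; 15.536^1.534 ≈ 67.17 mb.
P_c = 1007 − 67.17 = 939.83 ≈ 940 mb.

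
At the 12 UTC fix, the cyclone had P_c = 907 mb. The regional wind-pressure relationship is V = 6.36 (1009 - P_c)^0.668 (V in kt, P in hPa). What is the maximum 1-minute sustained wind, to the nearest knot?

ΔP = 1009 − 907 = 102 mb.
102^0.668 ≈ 21.966.
V ≈ 6.36 × 21.966 ≈ 139.7 kt.

140 kt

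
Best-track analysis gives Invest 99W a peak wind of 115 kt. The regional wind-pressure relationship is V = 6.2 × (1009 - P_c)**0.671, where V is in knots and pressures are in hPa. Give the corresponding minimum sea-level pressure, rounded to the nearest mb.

ΔP = (V / 6.2)^(1/0.671) = (115/6.2)^1.490.
115/6.2 = 18.548; 18.548^1.490 ≈ 77.66 mb.
P_c = 1009 − 77.66 = 931.34 ≈ 931 mb.

931 mb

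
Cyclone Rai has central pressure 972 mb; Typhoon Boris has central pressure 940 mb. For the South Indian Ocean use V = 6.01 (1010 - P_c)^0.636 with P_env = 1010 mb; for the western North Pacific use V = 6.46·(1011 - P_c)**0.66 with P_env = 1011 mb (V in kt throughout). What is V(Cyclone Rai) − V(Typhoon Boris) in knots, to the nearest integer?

-47 kt

Cyclone Rai: ΔP = 38; V ≈ 6.01 × 38^0.636 ≈ 60.76 kt.
Typhoon Boris: ΔP = 71; V ≈ 6.46 × 71^0.66 ≈ 107.66 kt.
Difference ≈ 60.76 − 107.66 = -46.90 → -47 kt.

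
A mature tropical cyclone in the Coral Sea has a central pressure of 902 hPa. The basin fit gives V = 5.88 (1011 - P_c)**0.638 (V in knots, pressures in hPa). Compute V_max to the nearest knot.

117 kt

ΔP = 1011 − 902 = 109 hPa.
109^0.638 ≈ 19.947.
V ≈ 5.88 × 19.947 ≈ 117.3 kt.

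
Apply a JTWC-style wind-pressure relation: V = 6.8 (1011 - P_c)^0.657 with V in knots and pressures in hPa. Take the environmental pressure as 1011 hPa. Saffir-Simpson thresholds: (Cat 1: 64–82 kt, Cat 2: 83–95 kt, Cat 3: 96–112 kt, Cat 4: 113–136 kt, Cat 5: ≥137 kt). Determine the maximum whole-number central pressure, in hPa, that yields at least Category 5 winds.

914 hPa

Category 5 begins at V = 137 kt.
Required ΔP = (137/6.8)^(1/0.657) = 20.147^1.522 ≈ 96.63 hPa.
P_c ≤ 1011 − 96.63 = 914.37, so the highest integer P_c is 914 hPa.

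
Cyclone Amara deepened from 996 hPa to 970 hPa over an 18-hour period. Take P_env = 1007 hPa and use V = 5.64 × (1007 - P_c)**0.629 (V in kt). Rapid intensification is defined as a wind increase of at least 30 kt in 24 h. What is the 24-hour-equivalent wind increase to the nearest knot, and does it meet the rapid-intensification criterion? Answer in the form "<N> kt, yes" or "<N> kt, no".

V₁: ΔP = 11, V ≈ 5.64 × 11^0.629 ≈ 25.49 kt.
V₂: ΔP = 37, V ≈ 5.64 × 37^0.629 ≈ 54.66 kt.
ΔV over 18 h = 29.17 kt → 24 h equivalent = 29.17 × 24/18 ≈ 38.89 kt.
39 kt ≥ 30 kt ⇒ rapid intensification.

39 kt, yes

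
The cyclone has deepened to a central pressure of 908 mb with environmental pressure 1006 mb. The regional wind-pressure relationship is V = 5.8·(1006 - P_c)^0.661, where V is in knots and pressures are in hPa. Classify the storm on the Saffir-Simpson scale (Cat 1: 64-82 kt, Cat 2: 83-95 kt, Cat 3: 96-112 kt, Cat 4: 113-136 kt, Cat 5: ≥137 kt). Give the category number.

ΔP = 1006 − 908 = 98 mb.
V ≈ 5.8 × 98^0.661 = 5.8 × 20.71 ≈ 120 kt.
120 kt falls in the Category 4 band.

4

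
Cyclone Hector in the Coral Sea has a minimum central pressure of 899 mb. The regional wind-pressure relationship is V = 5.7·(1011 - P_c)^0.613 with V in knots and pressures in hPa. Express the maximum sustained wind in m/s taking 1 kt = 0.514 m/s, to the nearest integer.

ΔP = 1011 − 899 = 112 mb.
V ≈ 5.7 × 112^0.613 = 5.7 × 18.037 ≈ 102.812 kt.
102.812 × 0.514 ≈ 52.85 m/s → 53 m/s.

53 m/s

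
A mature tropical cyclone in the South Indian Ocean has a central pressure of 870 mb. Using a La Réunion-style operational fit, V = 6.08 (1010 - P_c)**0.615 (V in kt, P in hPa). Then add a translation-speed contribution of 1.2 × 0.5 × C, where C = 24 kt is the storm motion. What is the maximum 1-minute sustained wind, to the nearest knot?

ΔP = 1010 − 870 = 140 mb.
140^0.615 ≈ 20.887.
V ≈ 6.08 × 20.887 ≈ 127.0 kt.
Translation term: 1.2 × 0.5 × 24 = 14.4 kt.
Corrected V ≈ 141.4 kt → 141 kt.

141 kt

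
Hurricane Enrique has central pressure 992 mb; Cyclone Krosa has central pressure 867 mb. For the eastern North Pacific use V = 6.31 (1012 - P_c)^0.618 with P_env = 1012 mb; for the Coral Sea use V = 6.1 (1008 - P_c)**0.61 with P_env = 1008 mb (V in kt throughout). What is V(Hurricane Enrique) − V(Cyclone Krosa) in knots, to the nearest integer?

Hurricane Enrique: ΔP = 20; V ≈ 6.31 × 20^0.618 ≈ 40.19 kt.
Cyclone Krosa: ΔP = 141; V ≈ 6.1 × 141^0.61 ≈ 124.84 kt.
Difference ≈ 40.19 − 124.84 = -84.65 → -85 kt.

-85 kt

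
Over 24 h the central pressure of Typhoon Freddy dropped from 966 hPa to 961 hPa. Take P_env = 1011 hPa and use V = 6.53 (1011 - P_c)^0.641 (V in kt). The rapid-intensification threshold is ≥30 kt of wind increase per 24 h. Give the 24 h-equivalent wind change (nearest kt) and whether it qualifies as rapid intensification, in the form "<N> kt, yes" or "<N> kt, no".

5 kt, no

V₁: ΔP = 45, V ≈ 6.53 × 45^0.641 ≈ 74.92 kt.
V₂: ΔP = 50, V ≈ 6.53 × 50^0.641 ≈ 80.16 kt.
ΔV over 24 h = 5.24 kt → 24 h equivalent = 5.24 × 24/24 ≈ 5.24 kt.
5 kt < 30 kt ⇒ not rapid intensification.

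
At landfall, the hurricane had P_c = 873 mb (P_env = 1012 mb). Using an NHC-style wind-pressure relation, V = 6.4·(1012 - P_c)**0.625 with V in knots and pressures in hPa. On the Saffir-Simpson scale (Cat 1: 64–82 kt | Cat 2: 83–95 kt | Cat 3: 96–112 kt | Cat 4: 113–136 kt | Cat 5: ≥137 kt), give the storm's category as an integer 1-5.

ΔP = 1012 − 873 = 139 mb.
V ≈ 6.4 × 139^0.625 = 6.4 × 21.85 ≈ 140 kt.
140 kt falls in the Category 5 band.

5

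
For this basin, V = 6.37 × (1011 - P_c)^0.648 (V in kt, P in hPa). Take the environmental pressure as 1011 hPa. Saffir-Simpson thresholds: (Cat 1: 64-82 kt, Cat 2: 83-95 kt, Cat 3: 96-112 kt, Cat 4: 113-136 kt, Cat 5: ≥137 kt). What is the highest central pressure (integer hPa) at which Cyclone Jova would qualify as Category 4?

Category 4 begins at V = 113 kt.
Required ΔP = (113/6.37)^(1/0.648) = 17.739^1.543 ≈ 84.60 hPa.
P_c ≤ 1011 − 84.60 = 926.40, so the highest integer P_c is 926 hPa.

926 hPa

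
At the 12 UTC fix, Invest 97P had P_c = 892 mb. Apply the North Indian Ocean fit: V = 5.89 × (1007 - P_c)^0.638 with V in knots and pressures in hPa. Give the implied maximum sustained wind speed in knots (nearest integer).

ΔP = 1007 − 892 = 115 mb.
115^0.638 ≈ 20.641.
V ≈ 5.89 × 20.641 ≈ 121.6 kt.

122 kt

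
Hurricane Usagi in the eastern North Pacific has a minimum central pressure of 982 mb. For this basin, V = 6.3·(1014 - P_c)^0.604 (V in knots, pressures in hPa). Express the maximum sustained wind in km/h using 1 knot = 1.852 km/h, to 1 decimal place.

ΔP = 1014 − 982 = 32 mb.
V ≈ 6.3 × 32^0.604 = 6.3 × 8.112 ≈ 51.104 kt.
51.104 × 1.852 ≈ 94.64 km/h → 94.6 km/h.

94.6 km/h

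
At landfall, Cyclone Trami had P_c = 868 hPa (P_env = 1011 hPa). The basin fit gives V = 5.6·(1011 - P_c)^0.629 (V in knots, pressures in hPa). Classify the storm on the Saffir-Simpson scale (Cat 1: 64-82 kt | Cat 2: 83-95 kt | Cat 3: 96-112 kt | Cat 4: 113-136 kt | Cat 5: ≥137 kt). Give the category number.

ΔP = 1011 − 868 = 143 hPa.
V ≈ 5.6 × 143^0.629 = 5.6 × 22.68 ≈ 127 kt.
127 kt falls in the Category 4 band.

4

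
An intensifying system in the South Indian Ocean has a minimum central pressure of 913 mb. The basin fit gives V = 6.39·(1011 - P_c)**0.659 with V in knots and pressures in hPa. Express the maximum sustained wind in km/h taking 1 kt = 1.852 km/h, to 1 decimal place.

ΔP = 1011 − 913 = 98 mb.
V ≈ 6.39 × 98^0.659 = 6.39 × 20.522 ≈ 131.135 kt.
131.135 × 1.852 ≈ 242.86 km/h → 242.9 km/h.

242.9 km/h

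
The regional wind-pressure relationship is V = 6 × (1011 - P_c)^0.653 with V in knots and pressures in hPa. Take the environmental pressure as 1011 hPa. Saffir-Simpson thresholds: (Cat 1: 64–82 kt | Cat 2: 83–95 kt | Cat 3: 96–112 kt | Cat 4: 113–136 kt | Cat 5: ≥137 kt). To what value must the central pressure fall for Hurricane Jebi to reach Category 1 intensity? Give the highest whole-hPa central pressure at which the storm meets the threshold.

973 hPa

Category 1 begins at V = 64 kt.
Required ΔP = (64/6)^(1/0.653) = 10.667^1.531 ≈ 37.52 hPa.
P_c ≤ 1011 − 37.52 = 973.48, so the highest integer P_c is 973 hPa.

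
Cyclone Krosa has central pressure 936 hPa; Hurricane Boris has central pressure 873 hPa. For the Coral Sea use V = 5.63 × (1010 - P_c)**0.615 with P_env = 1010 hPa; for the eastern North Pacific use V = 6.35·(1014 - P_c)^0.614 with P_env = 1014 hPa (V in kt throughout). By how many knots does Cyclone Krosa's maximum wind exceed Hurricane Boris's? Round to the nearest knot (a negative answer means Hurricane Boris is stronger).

Cyclone Krosa: ΔP = 74; V ≈ 5.63 × 74^0.615 ≈ 79.45 kt.
Hurricane Boris: ΔP = 141; V ≈ 6.35 × 141^0.614 ≈ 132.55 kt.
Difference ≈ 79.45 − 132.55 = -53.10 → -53 kt.

-53 kt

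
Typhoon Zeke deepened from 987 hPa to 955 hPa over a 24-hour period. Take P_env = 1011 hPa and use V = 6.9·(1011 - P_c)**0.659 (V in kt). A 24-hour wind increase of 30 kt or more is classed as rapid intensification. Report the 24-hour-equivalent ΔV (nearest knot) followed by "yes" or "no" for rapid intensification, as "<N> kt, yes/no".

V₁: ΔP = 24, V ≈ 6.9 × 24^0.659 ≈ 56.03 kt.
V₂: ΔP = 56, V ≈ 6.9 × 56^0.659 ≈ 97.93 kt.
ΔV over 24 h = 41.90 kt → 24 h equivalent = 41.90 × 24/24 ≈ 41.90 kt.
42 kt ≥ 30 kt ⇒ rapid intensification.

42 kt, yes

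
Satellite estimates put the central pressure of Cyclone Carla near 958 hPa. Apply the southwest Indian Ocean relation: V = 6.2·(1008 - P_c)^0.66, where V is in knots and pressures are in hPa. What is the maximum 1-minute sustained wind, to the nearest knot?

82 kt

ΔP = 1008 − 958 = 50 hPa.
50^0.66 ≈ 13.223.
V ≈ 6.2 × 13.223 ≈ 82.0 kt.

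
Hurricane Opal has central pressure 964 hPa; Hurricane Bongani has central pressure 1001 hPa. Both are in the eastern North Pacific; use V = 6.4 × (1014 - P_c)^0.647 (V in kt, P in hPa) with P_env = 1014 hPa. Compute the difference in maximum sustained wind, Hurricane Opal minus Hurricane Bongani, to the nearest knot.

Hurricane Opal: ΔP = 50; V ≈ 6.4 × 50^0.647 ≈ 80.43 kt.
Hurricane Bongani: ΔP = 13; V ≈ 6.4 × 13^0.647 ≈ 33.64 kt.
Difference ≈ 80.43 − 33.64 = 46.79 → 47 kt.

47 kt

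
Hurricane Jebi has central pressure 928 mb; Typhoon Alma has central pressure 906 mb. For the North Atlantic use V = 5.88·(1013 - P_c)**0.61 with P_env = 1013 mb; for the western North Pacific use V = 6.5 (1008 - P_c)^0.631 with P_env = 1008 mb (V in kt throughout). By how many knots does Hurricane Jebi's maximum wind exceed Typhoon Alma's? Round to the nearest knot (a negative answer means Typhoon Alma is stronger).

Hurricane Jebi: ΔP = 85; V ≈ 5.88 × 85^0.61 ≈ 88.37 kt.
Typhoon Alma: ΔP = 102; V ≈ 6.5 × 102^0.631 ≈ 120.32 kt.
Difference ≈ 88.37 − 120.32 = -31.95 → -32 kt.

-32 kt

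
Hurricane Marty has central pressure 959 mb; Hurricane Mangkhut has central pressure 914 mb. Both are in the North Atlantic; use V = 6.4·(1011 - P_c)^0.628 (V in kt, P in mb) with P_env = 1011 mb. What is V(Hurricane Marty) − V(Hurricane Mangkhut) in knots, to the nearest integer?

-37 kt

Hurricane Marty: ΔP = 52; V ≈ 6.4 × 52^0.628 ≈ 76.53 kt.
Hurricane Mangkhut: ΔP = 97; V ≈ 6.4 × 97^0.628 ≈ 113.21 kt.
Difference ≈ 76.53 − 113.21 = -36.68 → -37 kt.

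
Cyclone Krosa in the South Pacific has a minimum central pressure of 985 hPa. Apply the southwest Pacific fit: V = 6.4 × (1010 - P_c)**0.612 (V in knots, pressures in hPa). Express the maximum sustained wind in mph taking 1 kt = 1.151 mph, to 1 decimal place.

52.8 mph

ΔP = 1010 − 985 = 25 hPa.
V ≈ 6.4 × 25^0.612 = 6.4 × 7.170 ≈ 45.890 kt.
45.890 × 1.151 ≈ 52.82 mph → 52.8 mph.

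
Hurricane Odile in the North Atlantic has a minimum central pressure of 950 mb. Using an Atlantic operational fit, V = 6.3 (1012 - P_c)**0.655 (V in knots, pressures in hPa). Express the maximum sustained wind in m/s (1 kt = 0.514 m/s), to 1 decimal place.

48.3 m/s

ΔP = 1012 − 950 = 62 mb.
V ≈ 6.3 × 62^0.655 = 6.3 × 14.929 ≈ 94.050 kt.
94.050 × 0.514 ≈ 48.34 m/s → 48.3 m/s.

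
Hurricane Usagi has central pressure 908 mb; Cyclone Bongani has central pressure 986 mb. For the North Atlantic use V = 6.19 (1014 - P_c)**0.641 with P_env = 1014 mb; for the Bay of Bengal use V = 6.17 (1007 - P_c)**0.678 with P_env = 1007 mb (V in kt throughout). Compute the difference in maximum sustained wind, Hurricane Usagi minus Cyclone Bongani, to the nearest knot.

74 kt

Hurricane Usagi: ΔP = 106; V ≈ 6.19 × 106^0.641 ≈ 123.00 kt.
Cyclone Bongani: ΔP = 21; V ≈ 6.17 × 21^0.678 ≈ 48.61 kt.
Difference ≈ 123.00 − 48.61 = 74.39 → 74 kt.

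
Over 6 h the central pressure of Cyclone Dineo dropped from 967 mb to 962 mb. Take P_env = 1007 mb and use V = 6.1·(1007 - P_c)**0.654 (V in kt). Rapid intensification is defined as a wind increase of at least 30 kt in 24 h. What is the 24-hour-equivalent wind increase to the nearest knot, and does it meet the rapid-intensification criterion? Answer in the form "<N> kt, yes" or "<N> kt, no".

V₁: ΔP = 40, V ≈ 6.1 × 40^0.654 ≈ 68.09 kt.
V₂: ΔP = 45, V ≈ 6.1 × 45^0.654 ≈ 73.54 kt.
ΔV over 6 h = 5.45 kt → 24 h equivalent = 5.45 × 24/6 ≈ 21.80 kt.
22 kt < 30 kt ⇒ not rapid intensification.

22 kt, no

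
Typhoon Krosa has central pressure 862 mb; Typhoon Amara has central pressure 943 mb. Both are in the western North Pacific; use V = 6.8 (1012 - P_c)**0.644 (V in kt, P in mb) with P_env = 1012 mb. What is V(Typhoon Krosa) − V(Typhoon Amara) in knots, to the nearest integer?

67 kt

Typhoon Krosa: ΔP = 150; V ≈ 6.8 × 150^0.644 ≈ 171.36 kt.
Typhoon Amara: ΔP = 69; V ≈ 6.8 × 69^0.644 ≈ 103.93 kt.
Difference ≈ 171.36 − 103.93 = 67.43 → 67 kt.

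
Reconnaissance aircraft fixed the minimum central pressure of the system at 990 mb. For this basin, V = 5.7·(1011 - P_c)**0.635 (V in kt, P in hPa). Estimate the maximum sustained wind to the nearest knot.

39 kt

ΔP = 1011 − 990 = 21 mb.
21^0.635 ≈ 6.912.
V ≈ 5.7 × 6.912 ≈ 39.4 kt.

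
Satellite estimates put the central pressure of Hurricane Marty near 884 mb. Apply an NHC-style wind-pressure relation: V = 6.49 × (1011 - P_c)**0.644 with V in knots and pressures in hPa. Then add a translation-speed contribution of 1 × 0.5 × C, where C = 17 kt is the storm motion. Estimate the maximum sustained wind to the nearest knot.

155 kt

ΔP = 1011 − 884 = 127 mb.
127^0.644 ≈ 22.639.
V ≈ 6.49 × 22.639 ≈ 146.9 kt.
Translation term: 1 × 0.5 × 17 = 8.5 kt.
Corrected V ≈ 155.4 kt → 155 kt.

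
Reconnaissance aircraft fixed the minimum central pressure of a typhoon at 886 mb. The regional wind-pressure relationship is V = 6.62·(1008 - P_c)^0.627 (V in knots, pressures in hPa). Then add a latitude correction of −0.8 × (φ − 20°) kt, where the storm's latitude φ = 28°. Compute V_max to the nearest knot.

128 kt

ΔP = 1008 − 886 = 122 mb.
122^0.627 ≈ 20.330.
V ≈ 6.62 × 20.330 ≈ 134.6 kt.
Latitude correction: −0.8 × (28 − 20) = -6.4 kt.
Corrected V ≈ 128.2 kt → 128 kt.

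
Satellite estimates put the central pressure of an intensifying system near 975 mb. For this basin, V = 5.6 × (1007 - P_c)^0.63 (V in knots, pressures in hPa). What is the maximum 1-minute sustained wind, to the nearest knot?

50 kt

ΔP = 1007 − 975 = 32 mb.
32^0.63 ≈ 8.877.
V ≈ 5.6 × 8.877 ≈ 49.7 kt.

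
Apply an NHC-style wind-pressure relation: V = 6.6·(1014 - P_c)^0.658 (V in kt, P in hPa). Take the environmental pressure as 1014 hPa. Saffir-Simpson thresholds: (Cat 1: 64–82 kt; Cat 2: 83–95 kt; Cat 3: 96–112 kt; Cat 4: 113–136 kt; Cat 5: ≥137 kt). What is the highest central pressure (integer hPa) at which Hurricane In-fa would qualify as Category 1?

982 hPa

Category 1 begins at V = 64 kt.
Required ΔP = (64/6.6)^(1/0.658) = 9.697^1.520 ≈ 31.58 hPa.
P_c ≤ 1014 − 31.58 = 982.42, so the highest integer P_c is 982 hPa.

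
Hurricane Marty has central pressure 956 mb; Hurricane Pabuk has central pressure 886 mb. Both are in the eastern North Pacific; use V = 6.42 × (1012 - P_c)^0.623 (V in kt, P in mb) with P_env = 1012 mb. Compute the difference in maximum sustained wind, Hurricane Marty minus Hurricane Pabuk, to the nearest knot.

-52 kt

Hurricane Marty: ΔP = 56; V ≈ 6.42 × 56^0.623 ≈ 78.82 kt.
Hurricane Pabuk: ΔP = 126; V ≈ 6.42 × 126^0.623 ≈ 130.64 kt.
Difference ≈ 78.82 − 130.64 = -51.82 → -52 kt.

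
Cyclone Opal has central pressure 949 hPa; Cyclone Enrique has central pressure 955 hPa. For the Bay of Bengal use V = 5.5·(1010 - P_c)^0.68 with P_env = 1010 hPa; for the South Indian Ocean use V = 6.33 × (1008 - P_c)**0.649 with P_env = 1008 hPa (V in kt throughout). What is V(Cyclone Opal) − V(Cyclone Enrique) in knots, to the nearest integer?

7 kt

Cyclone Opal: ΔP = 61; V ≈ 5.5 × 61^0.68 ≈ 90.03 kt.
Cyclone Enrique: ΔP = 53; V ≈ 6.33 × 53^0.649 ≈ 83.26 kt.
Difference ≈ 90.03 − 83.26 = 6.77 → 7 kt.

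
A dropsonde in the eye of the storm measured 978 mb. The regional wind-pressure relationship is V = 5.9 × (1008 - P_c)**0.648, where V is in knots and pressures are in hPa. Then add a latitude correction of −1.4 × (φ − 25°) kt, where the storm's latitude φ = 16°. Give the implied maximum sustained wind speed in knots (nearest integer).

66 kt

ΔP = 1008 − 978 = 30 mb.
30^0.648 ≈ 9.061.
V ≈ 5.9 × 9.061 ≈ 53.5 kt.
Latitude correction: −1.4 × (16 − 25) = 12.6 kt.
Corrected V ≈ 66.1 kt → 66 kt.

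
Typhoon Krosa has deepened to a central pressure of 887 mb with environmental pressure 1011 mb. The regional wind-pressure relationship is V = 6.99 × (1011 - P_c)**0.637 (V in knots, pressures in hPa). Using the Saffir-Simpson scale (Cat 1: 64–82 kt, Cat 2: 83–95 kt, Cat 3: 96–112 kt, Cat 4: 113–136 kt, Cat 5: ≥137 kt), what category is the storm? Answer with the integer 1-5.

5

ΔP = 1011 − 887 = 124 mb.
V ≈ 6.99 × 124^0.637 = 6.99 × 21.55 ≈ 151 kt.
151 kt falls in the Category 5 band.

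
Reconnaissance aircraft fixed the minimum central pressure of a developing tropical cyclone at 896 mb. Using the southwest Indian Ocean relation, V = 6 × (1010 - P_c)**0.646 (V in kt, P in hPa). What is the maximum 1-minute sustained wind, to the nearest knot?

128 kt

ΔP = 1010 − 896 = 114 mb.
114^0.646 ≈ 21.319.
V ≈ 6 × 21.319 ≈ 127.9 kt.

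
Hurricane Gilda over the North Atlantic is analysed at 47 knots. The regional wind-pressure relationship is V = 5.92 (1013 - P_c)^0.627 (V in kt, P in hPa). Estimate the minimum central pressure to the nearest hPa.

986 hPa

ΔP = (V / 5.92)^(1/0.627) = (47/5.92)^1.595.
47/5.92 = 7.939; 7.939^1.595 ≈ 27.23 hPa.
P_c = 1013 − 27.23 = 985.77 ≈ 986 hPa.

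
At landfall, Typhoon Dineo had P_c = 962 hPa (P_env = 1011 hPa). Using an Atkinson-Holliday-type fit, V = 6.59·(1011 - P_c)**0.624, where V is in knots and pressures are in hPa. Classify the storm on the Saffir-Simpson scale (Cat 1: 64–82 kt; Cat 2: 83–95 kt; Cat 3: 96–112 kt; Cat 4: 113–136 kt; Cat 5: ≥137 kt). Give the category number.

ΔP = 1011 − 962 = 49 hPa.
V ≈ 6.59 × 49^0.624 = 6.59 × 11.34 ≈ 75 kt.
75 kt falls in the Category 1 band.

1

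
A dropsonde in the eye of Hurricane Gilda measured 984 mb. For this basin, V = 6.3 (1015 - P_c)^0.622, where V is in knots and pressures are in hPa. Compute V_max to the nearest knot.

53 kt

ΔP = 1015 − 984 = 31 mb.
31^0.622 ≈ 8.465.
V ≈ 6.3 × 8.465 ≈ 53.3 kt.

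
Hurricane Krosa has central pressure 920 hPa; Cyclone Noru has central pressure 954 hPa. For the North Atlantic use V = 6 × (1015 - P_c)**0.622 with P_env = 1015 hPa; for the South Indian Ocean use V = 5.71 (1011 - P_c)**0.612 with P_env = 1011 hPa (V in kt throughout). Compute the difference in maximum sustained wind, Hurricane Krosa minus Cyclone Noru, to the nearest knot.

Hurricane Krosa: ΔP = 95; V ≈ 6 × 95^0.622 ≈ 101.93 kt.
Cyclone Noru: ΔP = 57; V ≈ 5.71 × 57^0.612 ≈ 67.80 kt.
Difference ≈ 101.93 − 67.80 = 34.13 → 34 kt.

34 kt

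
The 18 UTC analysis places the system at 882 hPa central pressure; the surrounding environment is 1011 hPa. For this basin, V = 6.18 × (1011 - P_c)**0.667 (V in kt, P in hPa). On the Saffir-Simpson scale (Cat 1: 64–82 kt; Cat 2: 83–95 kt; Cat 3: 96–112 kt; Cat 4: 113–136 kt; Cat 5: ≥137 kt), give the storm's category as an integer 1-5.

5

ΔP = 1011 − 882 = 129 hPa.
V ≈ 6.18 × 129^0.667 = 6.18 × 25.57 ≈ 158 kt.
158 kt falls in the Category 5 band.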